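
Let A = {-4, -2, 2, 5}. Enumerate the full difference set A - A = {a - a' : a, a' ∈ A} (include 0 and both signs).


A - A = {a - a' : a, a' ∈ A}.
Compute a - a' for each ordered pair (a, a'):
a = -4: -4--4=0, -4--2=-2, -4-2=-6, -4-5=-9
a = -2: -2--4=2, -2--2=0, -2-2=-4, -2-5=-7
a = 2: 2--4=6, 2--2=4, 2-2=0, 2-5=-3
a = 5: 5--4=9, 5--2=7, 5-2=3, 5-5=0
Collecting distinct values (and noting 0 appears from a-a):
A - A = {-9, -7, -6, -4, -3, -2, 0, 2, 3, 4, 6, 7, 9}
|A - A| = 13

A - A = {-9, -7, -6, -4, -3, -2, 0, 2, 3, 4, 6, 7, 9}


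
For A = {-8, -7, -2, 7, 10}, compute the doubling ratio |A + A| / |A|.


|A| = 5.
Compute A + A by enumerating all 25 pairs.
A + A = {-16, -15, -14, -10, -9, -4, -1, 0, 2, 3, 5, 8, 14, 17, 20}, so |A + A| = 15.
K = |A + A| / |A| = 15/5 = 3/1 ≈ 3.0000.
Reference: AP of size 5 gives K = 9/5 ≈ 1.8000; a fully generic set of size 5 gives K ≈ 3.0000.

|A| = 5, |A + A| = 15, K = 15/5 = 3/1.


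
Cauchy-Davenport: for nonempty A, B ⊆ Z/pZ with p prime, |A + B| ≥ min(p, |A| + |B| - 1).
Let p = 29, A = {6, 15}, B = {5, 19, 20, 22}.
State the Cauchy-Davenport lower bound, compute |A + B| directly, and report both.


Cauchy-Davenport: |A + B| ≥ min(p, |A| + |B| - 1) for A, B nonempty in Z/pZ.
|A| = 2, |B| = 4, p = 29.
CD lower bound = min(29, 2 + 4 - 1) = min(29, 5) = 5.
Compute A + B mod 29 directly:
a = 6: 6+5=11, 6+19=25, 6+20=26, 6+22=28
a = 15: 15+5=20, 15+19=5, 15+20=6, 15+22=8
A + B = {5, 6, 8, 11, 20, 25, 26, 28}, so |A + B| = 8.
Verify: 8 ≥ 5? Yes ✓.

CD lower bound = 5, actual |A + B| = 8.


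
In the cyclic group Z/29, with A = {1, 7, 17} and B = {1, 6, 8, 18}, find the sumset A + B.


Work in Z/29Z: reduce every sum a + b modulo 29.
Enumerate all 12 pairs:
a = 1: 1+1=2, 1+6=7, 1+8=9, 1+18=19
a = 7: 7+1=8, 7+6=13, 7+8=15, 7+18=25
a = 17: 17+1=18, 17+6=23, 17+8=25, 17+18=6
Distinct residues collected: {2, 6, 7, 8, 9, 13, 15, 18, 19, 23, 25}
|A + B| = 11 (out of 29 total residues).

A + B = {2, 6, 7, 8, 9, 13, 15, 18, 19, 23, 25}


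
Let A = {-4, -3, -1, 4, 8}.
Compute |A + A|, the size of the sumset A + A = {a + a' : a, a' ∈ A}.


A + A = {a + a' : a, a' ∈ A}; |A| = 5.
General bounds: 2|A| - 1 ≤ |A + A| ≤ |A|(|A|+1)/2, i.e. 9 ≤ |A + A| ≤ 15.
Lower bound 2|A|-1 is attained iff A is an arithmetic progression.
Enumerate sums a + a' for a ≤ a' (symmetric, so this suffices):
a = -4: -4+-4=-8, -4+-3=-7, -4+-1=-5, -4+4=0, -4+8=4
a = -3: -3+-3=-6, -3+-1=-4, -3+4=1, -3+8=5
a = -1: -1+-1=-2, -1+4=3, -1+8=7
a = 4: 4+4=8, 4+8=12
a = 8: 8+8=16
Distinct sums: {-8, -7, -6, -5, -4, -2, 0, 1, 3, 4, 5, 7, 8, 12, 16}
|A + A| = 15

|A + A| = 15


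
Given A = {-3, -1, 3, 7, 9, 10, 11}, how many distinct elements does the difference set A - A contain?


A - A = {a - a' : a, a' ∈ A}; |A| = 7.
Bounds: 2|A|-1 ≤ |A - A| ≤ |A|² - |A| + 1, i.e. 13 ≤ |A - A| ≤ 43.
Note: 0 ∈ A - A always (from a - a). The set is symmetric: if d ∈ A - A then -d ∈ A - A.
Enumerate nonzero differences d = a - a' with a > a' (then include -d):
Positive differences: {1, 2, 3, 4, 6, 7, 8, 10, 11, 12, 13, 14}
Full difference set: {0} ∪ (positive diffs) ∪ (negative diffs).
|A - A| = 1 + 2·12 = 25 (matches direct enumeration: 25).

|A - A| = 25


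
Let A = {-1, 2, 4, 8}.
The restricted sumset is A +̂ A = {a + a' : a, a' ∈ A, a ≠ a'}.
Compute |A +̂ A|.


Restricted sumset: A +̂ A = {a + a' : a ∈ A, a' ∈ A, a ≠ a'}.
Equivalently, take A + A and drop any sum 2a that is achievable ONLY as a + a for a ∈ A (i.e. sums representable only with equal summands).
Enumerate pairs (a, a') with a < a' (symmetric, so each unordered pair gives one sum; this covers all a ≠ a'):
  -1 + 2 = 1
  -1 + 4 = 3
  -1 + 8 = 7
  2 + 4 = 6
  2 + 8 = 10
  4 + 8 = 12
Collected distinct sums: {1, 3, 6, 7, 10, 12}
|A +̂ A| = 6
(Reference bound: |A +̂ A| ≥ 2|A| - 3 for |A| ≥ 2, with |A| = 4 giving ≥ 5.)

|A +̂ A| = 6


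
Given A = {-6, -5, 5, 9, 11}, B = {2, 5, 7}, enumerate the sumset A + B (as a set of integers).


A + B = {a + b : a ∈ A, b ∈ B}.
Enumerate all |A|·|B| = 5·3 = 15 pairs (a, b) and collect distinct sums.
a = -6: -6+2=-4, -6+5=-1, -6+7=1
a = -5: -5+2=-3, -5+5=0, -5+7=2
a = 5: 5+2=7, 5+5=10, 5+7=12
a = 9: 9+2=11, 9+5=14, 9+7=16
a = 11: 11+2=13, 11+5=16, 11+7=18
Collecting distinct sums: A + B = {-4, -3, -1, 0, 1, 2, 7, 10, 11, 12, 13, 14, 16, 18}
|A + B| = 14

A + B = {-4, -3, -1, 0, 1, 2, 7, 10, 11, 12, 13, 14, 16, 18}


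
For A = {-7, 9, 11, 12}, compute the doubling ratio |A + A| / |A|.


|A| = 4.
Compute A + A by enumerating all 16 pairs.
A + A = {-14, 2, 4, 5, 18, 20, 21, 22, 23, 24}, so |A + A| = 10.
K = |A + A| / |A| = 10/4 = 5/2 ≈ 2.5000.
Reference: AP of size 4 gives K = 7/4 ≈ 1.7500; a fully generic set of size 4 gives K ≈ 2.5000.

|A| = 4, |A + A| = 10, K = 10/4 = 5/2.


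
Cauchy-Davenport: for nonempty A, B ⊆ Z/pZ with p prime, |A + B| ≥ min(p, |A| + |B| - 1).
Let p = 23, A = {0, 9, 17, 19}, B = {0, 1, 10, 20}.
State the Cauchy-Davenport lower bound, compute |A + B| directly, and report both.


Cauchy-Davenport: |A + B| ≥ min(p, |A| + |B| - 1) for A, B nonempty in Z/pZ.
|A| = 4, |B| = 4, p = 23.
CD lower bound = min(23, 4 + 4 - 1) = min(23, 7) = 7.
Compute A + B mod 23 directly:
a = 0: 0+0=0, 0+1=1, 0+10=10, 0+20=20
a = 9: 9+0=9, 9+1=10, 9+10=19, 9+20=6
a = 17: 17+0=17, 17+1=18, 17+10=4, 17+20=14
a = 19: 19+0=19, 19+1=20, 19+10=6, 19+20=16
A + B = {0, 1, 4, 6, 9, 10, 14, 16, 17, 18, 19, 20}, so |A + B| = 12.
Verify: 12 ≥ 7? Yes ✓.

CD lower bound = 7, actual |A + B| = 12.


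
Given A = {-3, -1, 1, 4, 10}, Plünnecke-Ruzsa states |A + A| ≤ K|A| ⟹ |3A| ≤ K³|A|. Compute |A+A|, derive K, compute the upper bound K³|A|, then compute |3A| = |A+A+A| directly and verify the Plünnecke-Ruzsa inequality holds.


|A| = 5.
Step 1: Compute A + A by enumerating all 25 pairs.
A + A = {-6, -4, -2, 0, 1, 2, 3, 5, 7, 8, 9, 11, 14, 20}, so |A + A| = 14.
Step 2: Doubling constant K = |A + A|/|A| = 14/5 = 14/5 ≈ 2.8000.
Step 3: Plünnecke-Ruzsa gives |3A| ≤ K³·|A| = (2.8000)³ · 5 ≈ 109.7600.
Step 4: Compute 3A = A + A + A directly by enumerating all triples (a,b,c) ∈ A³; |3A| = 27.
Step 5: Check 27 ≤ 109.7600? Yes ✓.

K = 14/5, Plünnecke-Ruzsa bound K³|A| ≈ 109.7600, |3A| = 27, inequality holds.


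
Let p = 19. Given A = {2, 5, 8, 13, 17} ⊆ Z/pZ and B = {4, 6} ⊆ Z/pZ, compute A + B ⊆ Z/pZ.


Work in Z/19Z: reduce every sum a + b modulo 19.
Enumerate all 10 pairs:
a = 2: 2+4=6, 2+6=8
a = 5: 5+4=9, 5+6=11
a = 8: 8+4=12, 8+6=14
a = 13: 13+4=17, 13+6=0
a = 17: 17+4=2, 17+6=4
Distinct residues collected: {0, 2, 4, 6, 8, 9, 11, 12, 14, 17}
|A + B| = 10 (out of 19 total residues).

A + B = {0, 2, 4, 6, 8, 9, 11, 12, 14, 17}


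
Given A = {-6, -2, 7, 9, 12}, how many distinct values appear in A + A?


A + A = {a + a' : a, a' ∈ A}; |A| = 5.
General bounds: 2|A| - 1 ≤ |A + A| ≤ |A|(|A|+1)/2, i.e. 9 ≤ |A + A| ≤ 15.
Lower bound 2|A|-1 is attained iff A is an arithmetic progression.
Enumerate sums a + a' for a ≤ a' (symmetric, so this suffices):
a = -6: -6+-6=-12, -6+-2=-8, -6+7=1, -6+9=3, -6+12=6
a = -2: -2+-2=-4, -2+7=5, -2+9=7, -2+12=10
a = 7: 7+7=14, 7+9=16, 7+12=19
a = 9: 9+9=18, 9+12=21
a = 12: 12+12=24
Distinct sums: {-12, -8, -4, 1, 3, 5, 6, 7, 10, 14, 16, 18, 19, 21, 24}
|A + A| = 15

|A + A| = 15


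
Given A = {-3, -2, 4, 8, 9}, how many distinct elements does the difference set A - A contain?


A - A = {a - a' : a, a' ∈ A}; |A| = 5.
Bounds: 2|A|-1 ≤ |A - A| ≤ |A|² - |A| + 1, i.e. 9 ≤ |A - A| ≤ 21.
Note: 0 ∈ A - A always (from a - a). The set is symmetric: if d ∈ A - A then -d ∈ A - A.
Enumerate nonzero differences d = a - a' with a > a' (then include -d):
Positive differences: {1, 4, 5, 6, 7, 10, 11, 12}
Full difference set: {0} ∪ (positive diffs) ∪ (negative diffs).
|A - A| = 1 + 2·8 = 17 (matches direct enumeration: 17).

|A - A| = 17


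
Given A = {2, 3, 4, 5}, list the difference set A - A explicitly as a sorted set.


A - A = {a - a' : a, a' ∈ A}.
Compute a - a' for each ordered pair (a, a'):
a = 2: 2-2=0, 2-3=-1, 2-4=-2, 2-5=-3
a = 3: 3-2=1, 3-3=0, 3-4=-1, 3-5=-2
a = 4: 4-2=2, 4-3=1, 4-4=0, 4-5=-1
a = 5: 5-2=3, 5-3=2, 5-4=1, 5-5=0
Collecting distinct values (and noting 0 appears from a-a):
A - A = {-3, -2, -1, 0, 1, 2, 3}
|A - A| = 7

A - A = {-3, -2, -1, 0, 1, 2, 3}


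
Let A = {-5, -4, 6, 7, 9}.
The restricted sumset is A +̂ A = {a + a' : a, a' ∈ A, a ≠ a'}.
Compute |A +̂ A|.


Restricted sumset: A +̂ A = {a + a' : a ∈ A, a' ∈ A, a ≠ a'}.
Equivalently, take A + A and drop any sum 2a that is achievable ONLY as a + a for a ∈ A (i.e. sums representable only with equal summands).
Enumerate pairs (a, a') with a < a' (symmetric, so each unordered pair gives one sum; this covers all a ≠ a'):
  -5 + -4 = -9
  -5 + 6 = 1
  -5 + 7 = 2
  -5 + 9 = 4
  -4 + 6 = 2
  -4 + 7 = 3
  -4 + 9 = 5
  6 + 7 = 13
  6 + 9 = 15
  7 + 9 = 16
Collected distinct sums: {-9, 1, 2, 3, 4, 5, 13, 15, 16}
|A +̂ A| = 9
(Reference bound: |A +̂ A| ≥ 2|A| - 3 for |A| ≥ 2, with |A| = 5 giving ≥ 7.)

|A +̂ A| = 9


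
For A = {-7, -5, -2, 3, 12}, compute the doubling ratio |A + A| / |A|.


|A| = 5.
Compute A + A by enumerating all 25 pairs.
A + A = {-14, -12, -10, -9, -7, -4, -2, 1, 5, 6, 7, 10, 15, 24}, so |A + A| = 14.
K = |A + A| / |A| = 14/5 (already in lowest terms) ≈ 2.8000.
Reference: AP of size 5 gives K = 9/5 ≈ 1.8000; a fully generic set of size 5 gives K ≈ 3.0000.

|A| = 5, |A + A| = 14, K = 14/5.


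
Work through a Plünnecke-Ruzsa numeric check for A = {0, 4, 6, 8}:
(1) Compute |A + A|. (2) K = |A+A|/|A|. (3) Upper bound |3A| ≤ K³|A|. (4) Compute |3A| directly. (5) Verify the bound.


|A| = 4.
Step 1: Compute A + A by enumerating all 16 pairs.
A + A = {0, 4, 6, 8, 10, 12, 14, 16}, so |A + A| = 8.
Step 2: Doubling constant K = |A + A|/|A| = 8/4 = 8/4 ≈ 2.0000.
Step 3: Plünnecke-Ruzsa gives |3A| ≤ K³·|A| = (2.0000)³ · 4 ≈ 32.0000.
Step 4: Compute 3A = A + A + A directly by enumerating all triples (a,b,c) ∈ A³; |3A| = 12.
Step 5: Check 12 ≤ 32.0000? Yes ✓.

K = 8/4, Plünnecke-Ruzsa bound K³|A| ≈ 32.0000, |3A| = 12, inequality holds.


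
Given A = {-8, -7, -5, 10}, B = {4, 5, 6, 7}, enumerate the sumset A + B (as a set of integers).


A + B = {a + b : a ∈ A, b ∈ B}.
Enumerate all |A|·|B| = 4·4 = 16 pairs (a, b) and collect distinct sums.
a = -8: -8+4=-4, -8+5=-3, -8+6=-2, -8+7=-1
a = -7: -7+4=-3, -7+5=-2, -7+6=-1, -7+7=0
a = -5: -5+4=-1, -5+5=0, -5+6=1, -5+7=2
a = 10: 10+4=14, 10+5=15, 10+6=16, 10+7=17
Collecting distinct sums: A + B = {-4, -3, -2, -1, 0, 1, 2, 14, 15, 16, 17}
|A + B| = 11

A + B = {-4, -3, -2, -1, 0, 1, 2, 14, 15, 16, 17}


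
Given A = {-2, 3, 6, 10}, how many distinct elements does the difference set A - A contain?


A - A = {a - a' : a, a' ∈ A}; |A| = 4.
Bounds: 2|A|-1 ≤ |A - A| ≤ |A|² - |A| + 1, i.e. 7 ≤ |A - A| ≤ 13.
Note: 0 ∈ A - A always (from a - a). The set is symmetric: if d ∈ A - A then -d ∈ A - A.
Enumerate nonzero differences d = a - a' with a > a' (then include -d):
Positive differences: {3, 4, 5, 7, 8, 12}
Full difference set: {0} ∪ (positive diffs) ∪ (negative diffs).
|A - A| = 1 + 2·6 = 13 (matches direct enumeration: 13).

|A - A| = 13


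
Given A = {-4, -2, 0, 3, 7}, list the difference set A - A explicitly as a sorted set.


A - A = {a - a' : a, a' ∈ A}.
Compute a - a' for each ordered pair (a, a'):
a = -4: -4--4=0, -4--2=-2, -4-0=-4, -4-3=-7, -4-7=-11
a = -2: -2--4=2, -2--2=0, -2-0=-2, -2-3=-5, -2-7=-9
a = 0: 0--4=4, 0--2=2, 0-0=0, 0-3=-3, 0-7=-7
a = 3: 3--4=7, 3--2=5, 3-0=3, 3-3=0, 3-7=-4
a = 7: 7--4=11, 7--2=9, 7-0=7, 7-3=4, 7-7=0
Collecting distinct values (and noting 0 appears from a-a):
A - A = {-11, -9, -7, -5, -4, -3, -2, 0, 2, 3, 4, 5, 7, 9, 11}
|A - A| = 15

A - A = {-11, -9, -7, -5, -4, -3, -2, 0, 2, 3, 4, 5, 7, 9, 11}


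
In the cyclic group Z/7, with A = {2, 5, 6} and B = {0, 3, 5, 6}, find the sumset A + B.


Work in Z/7Z: reduce every sum a + b modulo 7.
Enumerate all 12 pairs:
a = 2: 2+0=2, 2+3=5, 2+5=0, 2+6=1
a = 5: 5+0=5, 5+3=1, 5+5=3, 5+6=4
a = 6: 6+0=6, 6+3=2, 6+5=4, 6+6=5
Distinct residues collected: {0, 1, 2, 3, 4, 5, 6}
|A + B| = 7 (out of 7 total residues).

A + B = {0, 1, 2, 3, 4, 5, 6}


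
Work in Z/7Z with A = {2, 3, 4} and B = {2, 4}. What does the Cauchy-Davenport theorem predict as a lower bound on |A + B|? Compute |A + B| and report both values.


Cauchy-Davenport: |A + B| ≥ min(p, |A| + |B| - 1) for A, B nonempty in Z/pZ.
|A| = 3, |B| = 2, p = 7.
CD lower bound = min(7, 3 + 2 - 1) = min(7, 4) = 4.
Compute A + B mod 7 directly:
a = 2: 2+2=4, 2+4=6
a = 3: 3+2=5, 3+4=0
a = 4: 4+2=6, 4+4=1
A + B = {0, 1, 4, 5, 6}, so |A + B| = 5.
Verify: 5 ≥ 4? Yes ✓.

CD lower bound = 4, actual |A + B| = 5.


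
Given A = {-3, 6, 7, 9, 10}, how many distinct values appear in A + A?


A + A = {a + a' : a, a' ∈ A}; |A| = 5.
General bounds: 2|A| - 1 ≤ |A + A| ≤ |A|(|A|+1)/2, i.e. 9 ≤ |A + A| ≤ 15.
Lower bound 2|A|-1 is attained iff A is an arithmetic progression.
Enumerate sums a + a' for a ≤ a' (symmetric, so this suffices):
a = -3: -3+-3=-6, -3+6=3, -3+7=4, -3+9=6, -3+10=7
a = 6: 6+6=12, 6+7=13, 6+9=15, 6+10=16
a = 7: 7+7=14, 7+9=16, 7+10=17
a = 9: 9+9=18, 9+10=19
a = 10: 10+10=20
Distinct sums: {-6, 3, 4, 6, 7, 12, 13, 14, 15, 16, 17, 18, 19, 20}
|A + A| = 14

|A + A| = 14


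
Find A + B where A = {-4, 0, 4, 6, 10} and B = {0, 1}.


A + B = {a + b : a ∈ A, b ∈ B}.
Enumerate all |A|·|B| = 5·2 = 10 pairs (a, b) and collect distinct sums.
a = -4: -4+0=-4, -4+1=-3
a = 0: 0+0=0, 0+1=1
a = 4: 4+0=4, 4+1=5
a = 6: 6+0=6, 6+1=7
a = 10: 10+0=10, 10+1=11
Collecting distinct sums: A + B = {-4, -3, 0, 1, 4, 5, 6, 7, 10, 11}
|A + B| = 10

A + B = {-4, -3, 0, 1, 4, 5, 6, 7, 10, 11}


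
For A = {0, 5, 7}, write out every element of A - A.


A - A = {a - a' : a, a' ∈ A}.
Compute a - a' for each ordered pair (a, a'):
a = 0: 0-0=0, 0-5=-5, 0-7=-7
a = 5: 5-0=5, 5-5=0, 5-7=-2
a = 7: 7-0=7, 7-5=2, 7-7=0
Collecting distinct values (and noting 0 appears from a-a):
A - A = {-7, -5, -2, 0, 2, 5, 7}
|A - A| = 7

A - A = {-7, -5, -2, 0, 2, 5, 7}


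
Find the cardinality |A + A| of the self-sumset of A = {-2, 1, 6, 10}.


A + A = {a + a' : a, a' ∈ A}; |A| = 4.
General bounds: 2|A| - 1 ≤ |A + A| ≤ |A|(|A|+1)/2, i.e. 7 ≤ |A + A| ≤ 10.
Lower bound 2|A|-1 is attained iff A is an arithmetic progression.
Enumerate sums a + a' for a ≤ a' (symmetric, so this suffices):
a = -2: -2+-2=-4, -2+1=-1, -2+6=4, -2+10=8
a = 1: 1+1=2, 1+6=7, 1+10=11
a = 6: 6+6=12, 6+10=16
a = 10: 10+10=20
Distinct sums: {-4, -1, 2, 4, 7, 8, 11, 12, 16, 20}
|A + A| = 10

|A + A| = 10


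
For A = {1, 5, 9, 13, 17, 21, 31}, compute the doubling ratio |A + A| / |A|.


|A| = 7.
Compute A + A by enumerating all 49 pairs.
A + A = {2, 6, 10, 14, 18, 22, 26, 30, 32, 34, 36, 38, 40, 42, 44, 48, 52, 62}, so |A + A| = 18.
K = |A + A| / |A| = 18/7 (already in lowest terms) ≈ 2.5714.
Reference: AP of size 7 gives K = 13/7 ≈ 1.8571; a fully generic set of size 7 gives K ≈ 4.0000.

|A| = 7, |A + A| = 18, K = 18/7.


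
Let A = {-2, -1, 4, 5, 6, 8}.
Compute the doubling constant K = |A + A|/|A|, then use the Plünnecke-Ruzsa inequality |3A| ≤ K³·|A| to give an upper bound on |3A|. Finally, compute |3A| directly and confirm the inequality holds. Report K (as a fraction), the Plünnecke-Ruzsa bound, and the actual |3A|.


|A| = 6.
Step 1: Compute A + A by enumerating all 36 pairs.
A + A = {-4, -3, -2, 2, 3, 4, 5, 6, 7, 8, 9, 10, 11, 12, 13, 14, 16}, so |A + A| = 17.
Step 2: Doubling constant K = |A + A|/|A| = 17/6 = 17/6 ≈ 2.8333.
Step 3: Plünnecke-Ruzsa gives |3A| ≤ K³·|A| = (2.8333)³ · 6 ≈ 136.4722.
Step 4: Compute 3A = A + A + A directly by enumerating all triples (a,b,c) ∈ A³; |3A| = 28.
Step 5: Check 28 ≤ 136.4722? Yes ✓.

K = 17/6, Plünnecke-Ruzsa bound K³|A| ≈ 136.4722, |3A| = 28, inequality holds.


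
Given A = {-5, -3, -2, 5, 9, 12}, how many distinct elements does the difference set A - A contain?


A - A = {a - a' : a, a' ∈ A}; |A| = 6.
Bounds: 2|A|-1 ≤ |A - A| ≤ |A|² - |A| + 1, i.e. 11 ≤ |A - A| ≤ 31.
Note: 0 ∈ A - A always (from a - a). The set is symmetric: if d ∈ A - A then -d ∈ A - A.
Enumerate nonzero differences d = a - a' with a > a' (then include -d):
Positive differences: {1, 2, 3, 4, 7, 8, 10, 11, 12, 14, 15, 17}
Full difference set: {0} ∪ (positive diffs) ∪ (negative diffs).
|A - A| = 1 + 2·12 = 25 (matches direct enumeration: 25).

|A - A| = 25


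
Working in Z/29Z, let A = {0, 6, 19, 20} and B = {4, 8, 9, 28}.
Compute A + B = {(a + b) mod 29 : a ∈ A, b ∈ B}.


Work in Z/29Z: reduce every sum a + b modulo 29.
Enumerate all 16 pairs:
a = 0: 0+4=4, 0+8=8, 0+9=9, 0+28=28
a = 6: 6+4=10, 6+8=14, 6+9=15, 6+28=5
a = 19: 19+4=23, 19+8=27, 19+9=28, 19+28=18
a = 20: 20+4=24, 20+8=28, 20+9=0, 20+28=19
Distinct residues collected: {0, 4, 5, 8, 9, 10, 14, 15, 18, 19, 23, 24, 27, 28}
|A + B| = 14 (out of 29 total residues).

A + B = {0, 4, 5, 8, 9, 10, 14, 15, 18, 19, 23, 24, 27, 28}


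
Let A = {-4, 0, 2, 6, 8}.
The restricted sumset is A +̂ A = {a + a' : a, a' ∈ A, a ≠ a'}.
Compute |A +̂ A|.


Restricted sumset: A +̂ A = {a + a' : a ∈ A, a' ∈ A, a ≠ a'}.
Equivalently, take A + A and drop any sum 2a that is achievable ONLY as a + a for a ∈ A (i.e. sums representable only with equal summands).
Enumerate pairs (a, a') with a < a' (symmetric, so each unordered pair gives one sum; this covers all a ≠ a'):
  -4 + 0 = -4
  -4 + 2 = -2
  -4 + 6 = 2
  -4 + 8 = 4
  0 + 2 = 2
  0 + 6 = 6
  0 + 8 = 8
  2 + 6 = 8
  2 + 8 = 10
  6 + 8 = 14
Collected distinct sums: {-4, -2, 2, 4, 6, 8, 10, 14}
|A +̂ A| = 8
(Reference bound: |A +̂ A| ≥ 2|A| - 3 for |A| ≥ 2, with |A| = 5 giving ≥ 7.)

|A +̂ A| = 8


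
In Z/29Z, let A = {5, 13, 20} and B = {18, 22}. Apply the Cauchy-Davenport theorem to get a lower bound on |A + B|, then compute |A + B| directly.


Cauchy-Davenport: |A + B| ≥ min(p, |A| + |B| - 1) for A, B nonempty in Z/pZ.
|A| = 3, |B| = 2, p = 29.
CD lower bound = min(29, 3 + 2 - 1) = min(29, 4) = 4.
Compute A + B mod 29 directly:
a = 5: 5+18=23, 5+22=27
a = 13: 13+18=2, 13+22=6
a = 20: 20+18=9, 20+22=13
A + B = {2, 6, 9, 13, 23, 27}, so |A + B| = 6.
Verify: 6 ≥ 4? Yes ✓.

CD lower bound = 4, actual |A + B| = 6.


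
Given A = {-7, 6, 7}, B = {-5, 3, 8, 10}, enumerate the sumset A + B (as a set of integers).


A + B = {a + b : a ∈ A, b ∈ B}.
Enumerate all |A|·|B| = 3·4 = 12 pairs (a, b) and collect distinct sums.
a = -7: -7+-5=-12, -7+3=-4, -7+8=1, -7+10=3
a = 6: 6+-5=1, 6+3=9, 6+8=14, 6+10=16
a = 7: 7+-5=2, 7+3=10, 7+8=15, 7+10=17
Collecting distinct sums: A + B = {-12, -4, 1, 2, 3, 9, 10, 14, 15, 16, 17}
|A + B| = 11

A + B = {-12, -4, 1, 2, 3, 9, 10, 14, 15, 16, 17}


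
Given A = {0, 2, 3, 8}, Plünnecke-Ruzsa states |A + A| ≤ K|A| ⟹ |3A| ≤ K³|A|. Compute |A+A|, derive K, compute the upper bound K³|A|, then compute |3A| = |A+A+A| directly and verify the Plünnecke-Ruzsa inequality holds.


|A| = 4.
Step 1: Compute A + A by enumerating all 16 pairs.
A + A = {0, 2, 3, 4, 5, 6, 8, 10, 11, 16}, so |A + A| = 10.
Step 2: Doubling constant K = |A + A|/|A| = 10/4 = 10/4 ≈ 2.5000.
Step 3: Plünnecke-Ruzsa gives |3A| ≤ K³·|A| = (2.5000)³ · 4 ≈ 62.5000.
Step 4: Compute 3A = A + A + A directly by enumerating all triples (a,b,c) ∈ A³; |3A| = 18.
Step 5: Check 18 ≤ 62.5000? Yes ✓.

K = 10/4, Plünnecke-Ruzsa bound K³|A| ≈ 62.5000, |3A| = 18, inequality holds.


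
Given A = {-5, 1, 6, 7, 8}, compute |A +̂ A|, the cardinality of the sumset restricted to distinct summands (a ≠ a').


Restricted sumset: A +̂ A = {a + a' : a ∈ A, a' ∈ A, a ≠ a'}.
Equivalently, take A + A and drop any sum 2a that is achievable ONLY as a + a for a ∈ A (i.e. sums representable only with equal summands).
Enumerate pairs (a, a') with a < a' (symmetric, so each unordered pair gives one sum; this covers all a ≠ a'):
  -5 + 1 = -4
  -5 + 6 = 1
  -5 + 7 = 2
  -5 + 8 = 3
  1 + 6 = 7
  1 + 7 = 8
  1 + 8 = 9
  6 + 7 = 13
  6 + 8 = 14
  7 + 8 = 15
Collected distinct sums: {-4, 1, 2, 3, 7, 8, 9, 13, 14, 15}
|A +̂ A| = 10
(Reference bound: |A +̂ A| ≥ 2|A| - 3 for |A| ≥ 2, with |A| = 5 giving ≥ 7.)

|A +̂ A| = 10


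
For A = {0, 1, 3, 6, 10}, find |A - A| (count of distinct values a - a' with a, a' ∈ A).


A - A = {a - a' : a, a' ∈ A}; |A| = 5.
Bounds: 2|A|-1 ≤ |A - A| ≤ |A|² - |A| + 1, i.e. 9 ≤ |A - A| ≤ 21.
Note: 0 ∈ A - A always (from a - a). The set is symmetric: if d ∈ A - A then -d ∈ A - A.
Enumerate nonzero differences d = a - a' with a > a' (then include -d):
Positive differences: {1, 2, 3, 4, 5, 6, 7, 9, 10}
Full difference set: {0} ∪ (positive diffs) ∪ (negative diffs).
|A - A| = 1 + 2·9 = 19 (matches direct enumeration: 19).

|A - A| = 19


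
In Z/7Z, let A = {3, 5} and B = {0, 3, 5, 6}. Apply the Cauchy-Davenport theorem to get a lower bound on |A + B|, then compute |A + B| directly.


Cauchy-Davenport: |A + B| ≥ min(p, |A| + |B| - 1) for A, B nonempty in Z/pZ.
|A| = 2, |B| = 4, p = 7.
CD lower bound = min(7, 2 + 4 - 1) = min(7, 5) = 5.
Compute A + B mod 7 directly:
a = 3: 3+0=3, 3+3=6, 3+5=1, 3+6=2
a = 5: 5+0=5, 5+3=1, 5+5=3, 5+6=4
A + B = {1, 2, 3, 4, 5, 6}, so |A + B| = 6.
Verify: 6 ≥ 5? Yes ✓.

CD lower bound = 5, actual |A + B| = 6.


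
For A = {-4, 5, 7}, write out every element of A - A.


A - A = {a - a' : a, a' ∈ A}.
Compute a - a' for each ordered pair (a, a'):
a = -4: -4--4=0, -4-5=-9, -4-7=-11
a = 5: 5--4=9, 5-5=0, 5-7=-2
a = 7: 7--4=11, 7-5=2, 7-7=0
Collecting distinct values (and noting 0 appears from a-a):
A - A = {-11, -9, -2, 0, 2, 9, 11}
|A - A| = 7

A - A = {-11, -9, -2, 0, 2, 9, 11}


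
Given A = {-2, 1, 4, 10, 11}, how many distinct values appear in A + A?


A + A = {a + a' : a, a' ∈ A}; |A| = 5.
General bounds: 2|A| - 1 ≤ |A + A| ≤ |A|(|A|+1)/2, i.e. 9 ≤ |A + A| ≤ 15.
Lower bound 2|A|-1 is attained iff A is an arithmetic progression.
Enumerate sums a + a' for a ≤ a' (symmetric, so this suffices):
a = -2: -2+-2=-4, -2+1=-1, -2+4=2, -2+10=8, -2+11=9
a = 1: 1+1=2, 1+4=5, 1+10=11, 1+11=12
a = 4: 4+4=8, 4+10=14, 4+11=15
a = 10: 10+10=20, 10+11=21
a = 11: 11+11=22
Distinct sums: {-4, -1, 2, 5, 8, 9, 11, 12, 14, 15, 20, 21, 22}
|A + A| = 13

|A + A| = 13


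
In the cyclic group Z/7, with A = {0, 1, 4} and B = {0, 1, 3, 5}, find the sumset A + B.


Work in Z/7Z: reduce every sum a + b modulo 7.
Enumerate all 12 pairs:
a = 0: 0+0=0, 0+1=1, 0+3=3, 0+5=5
a = 1: 1+0=1, 1+1=2, 1+3=4, 1+5=6
a = 4: 4+0=4, 4+1=5, 4+3=0, 4+5=2
Distinct residues collected: {0, 1, 2, 3, 4, 5, 6}
|A + B| = 7 (out of 7 total residues).

A + B = {0, 1, 2, 3, 4, 5, 6}


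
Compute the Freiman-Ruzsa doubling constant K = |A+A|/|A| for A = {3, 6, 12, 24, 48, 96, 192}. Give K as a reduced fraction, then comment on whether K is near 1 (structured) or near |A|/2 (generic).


|A| = 7.
Compute A + A by enumerating all 49 pairs.
A + A = {6, 9, 12, 15, 18, 24, 27, 30, 36, 48, 51, 54, 60, 72, 96, 99, 102, 108, 120, 144, 192, 195, 198, 204, 216, 240, 288, 384}, so |A + A| = 28.
K = |A + A| / |A| = 28/7 = 4/1 ≈ 4.0000.
Reference: AP of size 7 gives K = 13/7 ≈ 1.8571; a fully generic set of size 7 gives K ≈ 4.0000.

|A| = 7, |A + A| = 28, K = 28/7 = 4/1.


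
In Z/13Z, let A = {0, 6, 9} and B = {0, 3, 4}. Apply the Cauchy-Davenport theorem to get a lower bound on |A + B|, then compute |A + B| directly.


Cauchy-Davenport: |A + B| ≥ min(p, |A| + |B| - 1) for A, B nonempty in Z/pZ.
|A| = 3, |B| = 3, p = 13.
CD lower bound = min(13, 3 + 3 - 1) = min(13, 5) = 5.
Compute A + B mod 13 directly:
a = 0: 0+0=0, 0+3=3, 0+4=4
a = 6: 6+0=6, 6+3=9, 6+4=10
a = 9: 9+0=9, 9+3=12, 9+4=0
A + B = {0, 3, 4, 6, 9, 10, 12}, so |A + B| = 7.
Verify: 7 ≥ 5? Yes ✓.

CD lower bound = 5, actual |A + B| = 7.


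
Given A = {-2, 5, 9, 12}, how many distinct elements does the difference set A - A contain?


A - A = {a - a' : a, a' ∈ A}; |A| = 4.
Bounds: 2|A|-1 ≤ |A - A| ≤ |A|² - |A| + 1, i.e. 7 ≤ |A - A| ≤ 13.
Note: 0 ∈ A - A always (from a - a). The set is symmetric: if d ∈ A - A then -d ∈ A - A.
Enumerate nonzero differences d = a - a' with a > a' (then include -d):
Positive differences: {3, 4, 7, 11, 14}
Full difference set: {0} ∪ (positive diffs) ∪ (negative diffs).
|A - A| = 1 + 2·5 = 11 (matches direct enumeration: 11).

|A - A| = 11


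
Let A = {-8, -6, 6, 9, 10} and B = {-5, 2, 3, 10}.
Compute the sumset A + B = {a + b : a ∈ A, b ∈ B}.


A + B = {a + b : a ∈ A, b ∈ B}.
Enumerate all |A|·|B| = 5·4 = 20 pairs (a, b) and collect distinct sums.
a = -8: -8+-5=-13, -8+2=-6, -8+3=-5, -8+10=2
a = -6: -6+-5=-11, -6+2=-4, -6+3=-3, -6+10=4
a = 6: 6+-5=1, 6+2=8, 6+3=9, 6+10=16
a = 9: 9+-5=4, 9+2=11, 9+3=12, 9+10=19
a = 10: 10+-5=5, 10+2=12, 10+3=13, 10+10=20
Collecting distinct sums: A + B = {-13, -11, -6, -5, -4, -3, 1, 2, 4, 5, 8, 9, 11, 12, 13, 16, 19, 20}
|A + B| = 18

A + B = {-13, -11, -6, -5, -4, -3, 1, 2, 4, 5, 8, 9, 11, 12, 13, 16, 19, 20}


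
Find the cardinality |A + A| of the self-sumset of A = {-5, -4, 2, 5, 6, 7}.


A + A = {a + a' : a, a' ∈ A}; |A| = 6.
General bounds: 2|A| - 1 ≤ |A + A| ≤ |A|(|A|+1)/2, i.e. 11 ≤ |A + A| ≤ 21.
Lower bound 2|A|-1 is attained iff A is an arithmetic progression.
Enumerate sums a + a' for a ≤ a' (symmetric, so this suffices):
a = -5: -5+-5=-10, -5+-4=-9, -5+2=-3, -5+5=0, -5+6=1, -5+7=2
a = -4: -4+-4=-8, -4+2=-2, -4+5=1, -4+6=2, -4+7=3
a = 2: 2+2=4, 2+5=7, 2+6=8, 2+7=9
a = 5: 5+5=10, 5+6=11, 5+7=12
a = 6: 6+6=12, 6+7=13
a = 7: 7+7=14
Distinct sums: {-10, -9, -8, -3, -2, 0, 1, 2, 3, 4, 7, 8, 9, 10, 11, 12, 13, 14}
|A + A| = 18

|A + A| = 18


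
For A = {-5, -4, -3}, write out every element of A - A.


A - A = {a - a' : a, a' ∈ A}.
Compute a - a' for each ordered pair (a, a'):
a = -5: -5--5=0, -5--4=-1, -5--3=-2
a = -4: -4--5=1, -4--4=0, -4--3=-1
a = -3: -3--5=2, -3--4=1, -3--3=0
Collecting distinct values (and noting 0 appears from a-a):
A - A = {-2, -1, 0, 1, 2}
|A - A| = 5

A - A = {-2, -1, 0, 1, 2}


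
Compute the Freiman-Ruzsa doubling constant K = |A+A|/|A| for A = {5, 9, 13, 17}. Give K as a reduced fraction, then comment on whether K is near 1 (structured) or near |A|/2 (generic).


|A| = 4.
Compute A + A by enumerating all 16 pairs.
A + A = {10, 14, 18, 22, 26, 30, 34}, so |A + A| = 7.
K = |A + A| / |A| = 7/4 (already in lowest terms) ≈ 1.7500.
Reference: AP of size 4 gives K = 7/4 ≈ 1.7500; a fully generic set of size 4 gives K ≈ 2.5000.

|A| = 4, |A + A| = 7, K = 7/4.


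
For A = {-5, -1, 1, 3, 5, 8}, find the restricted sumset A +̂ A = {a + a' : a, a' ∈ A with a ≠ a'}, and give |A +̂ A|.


Restricted sumset: A +̂ A = {a + a' : a ∈ A, a' ∈ A, a ≠ a'}.
Equivalently, take A + A and drop any sum 2a that is achievable ONLY as a + a for a ∈ A (i.e. sums representable only with equal summands).
Enumerate pairs (a, a') with a < a' (symmetric, so each unordered pair gives one sum; this covers all a ≠ a'):
  -5 + -1 = -6
  -5 + 1 = -4
  -5 + 3 = -2
  -5 + 5 = 0
  -5 + 8 = 3
  -1 + 1 = 0
  -1 + 3 = 2
  -1 + 5 = 4
  -1 + 8 = 7
  1 + 3 = 4
  1 + 5 = 6
  1 + 8 = 9
  3 + 5 = 8
  3 + 8 = 11
  5 + 8 = 13
Collected distinct sums: {-6, -4, -2, 0, 2, 3, 4, 6, 7, 8, 9, 11, 13}
|A +̂ A| = 13
(Reference bound: |A +̂ A| ≥ 2|A| - 3 for |A| ≥ 2, with |A| = 6 giving ≥ 9.)

|A +̂ A| = 13


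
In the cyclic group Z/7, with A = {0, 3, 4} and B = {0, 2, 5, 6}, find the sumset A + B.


Work in Z/7Z: reduce every sum a + b modulo 7.
Enumerate all 12 pairs:
a = 0: 0+0=0, 0+2=2, 0+5=5, 0+6=6
a = 3: 3+0=3, 3+2=5, 3+5=1, 3+6=2
a = 4: 4+0=4, 4+2=6, 4+5=2, 4+6=3
Distinct residues collected: {0, 1, 2, 3, 4, 5, 6}
|A + B| = 7 (out of 7 total residues).

A + B = {0, 1, 2, 3, 4, 5, 6}


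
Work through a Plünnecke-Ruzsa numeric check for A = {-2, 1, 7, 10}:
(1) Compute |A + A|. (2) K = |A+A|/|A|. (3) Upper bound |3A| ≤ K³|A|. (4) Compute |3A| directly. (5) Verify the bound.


|A| = 4.
Step 1: Compute A + A by enumerating all 16 pairs.
A + A = {-4, -1, 2, 5, 8, 11, 14, 17, 20}, so |A + A| = 9.
Step 2: Doubling constant K = |A + A|/|A| = 9/4 = 9/4 ≈ 2.2500.
Step 3: Plünnecke-Ruzsa gives |3A| ≤ K³·|A| = (2.2500)³ · 4 ≈ 45.5625.
Step 4: Compute 3A = A + A + A directly by enumerating all triples (a,b,c) ∈ A³; |3A| = 13.
Step 5: Check 13 ≤ 45.5625? Yes ✓.

K = 9/4, Plünnecke-Ruzsa bound K³|A| ≈ 45.5625, |3A| = 13, inequality holds.


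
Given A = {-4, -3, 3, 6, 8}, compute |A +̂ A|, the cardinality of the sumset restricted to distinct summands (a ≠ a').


Restricted sumset: A +̂ A = {a + a' : a ∈ A, a' ∈ A, a ≠ a'}.
Equivalently, take A + A and drop any sum 2a that is achievable ONLY as a + a for a ∈ A (i.e. sums representable only with equal summands).
Enumerate pairs (a, a') with a < a' (symmetric, so each unordered pair gives one sum; this covers all a ≠ a'):
  -4 + -3 = -7
  -4 + 3 = -1
  -4 + 6 = 2
  -4 + 8 = 4
  -3 + 3 = 0
  -3 + 6 = 3
  -3 + 8 = 5
  3 + 6 = 9
  3 + 8 = 11
  6 + 8 = 14
Collected distinct sums: {-7, -1, 0, 2, 3, 4, 5, 9, 11, 14}
|A +̂ A| = 10
(Reference bound: |A +̂ A| ≥ 2|A| - 3 for |A| ≥ 2, with |A| = 5 giving ≥ 7.)

|A +̂ A| = 10


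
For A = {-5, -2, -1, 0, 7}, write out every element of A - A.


A - A = {a - a' : a, a' ∈ A}.
Compute a - a' for each ordered pair (a, a'):
a = -5: -5--5=0, -5--2=-3, -5--1=-4, -5-0=-5, -5-7=-12
a = -2: -2--5=3, -2--2=0, -2--1=-1, -2-0=-2, -2-7=-9
a = -1: -1--5=4, -1--2=1, -1--1=0, -1-0=-1, -1-7=-8
a = 0: 0--5=5, 0--2=2, 0--1=1, 0-0=0, 0-7=-7
a = 7: 7--5=12, 7--2=9, 7--1=8, 7-0=7, 7-7=0
Collecting distinct values (and noting 0 appears from a-a):
A - A = {-12, -9, -8, -7, -5, -4, -3, -2, -1, 0, 1, 2, 3, 4, 5, 7, 8, 9, 12}
|A - A| = 19

A - A = {-12, -9, -8, -7, -5, -4, -3, -2, -1, 0, 1, 2, 3, 4, 5, 7, 8, 9, 12}


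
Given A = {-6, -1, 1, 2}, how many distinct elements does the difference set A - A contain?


A - A = {a - a' : a, a' ∈ A}; |A| = 4.
Bounds: 2|A|-1 ≤ |A - A| ≤ |A|² - |A| + 1, i.e. 7 ≤ |A - A| ≤ 13.
Note: 0 ∈ A - A always (from a - a). The set is symmetric: if d ∈ A - A then -d ∈ A - A.
Enumerate nonzero differences d = a - a' with a > a' (then include -d):
Positive differences: {1, 2, 3, 5, 7, 8}
Full difference set: {0} ∪ (positive diffs) ∪ (negative diffs).
|A - A| = 1 + 2·6 = 13 (matches direct enumeration: 13).

|A - A| = 13


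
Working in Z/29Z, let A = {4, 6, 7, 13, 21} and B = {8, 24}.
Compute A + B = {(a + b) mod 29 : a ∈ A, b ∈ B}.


Work in Z/29Z: reduce every sum a + b modulo 29.
Enumerate all 10 pairs:
a = 4: 4+8=12, 4+24=28
a = 6: 6+8=14, 6+24=1
a = 7: 7+8=15, 7+24=2
a = 13: 13+8=21, 13+24=8
a = 21: 21+8=0, 21+24=16
Distinct residues collected: {0, 1, 2, 8, 12, 14, 15, 16, 21, 28}
|A + B| = 10 (out of 29 total residues).

A + B = {0, 1, 2, 8, 12, 14, 15, 16, 21, 28}


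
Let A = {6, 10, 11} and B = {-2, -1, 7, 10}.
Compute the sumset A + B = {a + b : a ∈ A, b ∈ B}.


A + B = {a + b : a ∈ A, b ∈ B}.
Enumerate all |A|·|B| = 3·4 = 12 pairs (a, b) and collect distinct sums.
a = 6: 6+-2=4, 6+-1=5, 6+7=13, 6+10=16
a = 10: 10+-2=8, 10+-1=9, 10+7=17, 10+10=20
a = 11: 11+-2=9, 11+-1=10, 11+7=18, 11+10=21
Collecting distinct sums: A + B = {4, 5, 8, 9, 10, 13, 16, 17, 18, 20, 21}
|A + B| = 11

A + B = {4, 5, 8, 9, 10, 13, 16, 17, 18, 20, 21}


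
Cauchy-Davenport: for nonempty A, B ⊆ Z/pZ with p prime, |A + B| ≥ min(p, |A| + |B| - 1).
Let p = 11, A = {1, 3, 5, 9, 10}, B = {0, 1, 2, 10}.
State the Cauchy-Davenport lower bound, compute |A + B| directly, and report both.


Cauchy-Davenport: |A + B| ≥ min(p, |A| + |B| - 1) for A, B nonempty in Z/pZ.
|A| = 5, |B| = 4, p = 11.
CD lower bound = min(11, 5 + 4 - 1) = min(11, 8) = 8.
Compute A + B mod 11 directly:
a = 1: 1+0=1, 1+1=2, 1+2=3, 1+10=0
a = 3: 3+0=3, 3+1=4, 3+2=5, 3+10=2
a = 5: 5+0=5, 5+1=6, 5+2=7, 5+10=4
a = 9: 9+0=9, 9+1=10, 9+2=0, 9+10=8
a = 10: 10+0=10, 10+1=0, 10+2=1, 10+10=9
A + B = {0, 1, 2, 3, 4, 5, 6, 7, 8, 9, 10}, so |A + B| = 11.
Verify: 11 ≥ 8? Yes ✓.

CD lower bound = 8, actual |A + B| = 11.


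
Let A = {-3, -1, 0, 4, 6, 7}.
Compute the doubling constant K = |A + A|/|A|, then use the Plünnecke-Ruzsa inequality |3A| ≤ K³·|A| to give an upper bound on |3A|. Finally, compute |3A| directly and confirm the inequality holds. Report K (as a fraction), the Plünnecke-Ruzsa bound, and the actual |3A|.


|A| = 6.
Step 1: Compute A + A by enumerating all 36 pairs.
A + A = {-6, -4, -3, -2, -1, 0, 1, 3, 4, 5, 6, 7, 8, 10, 11, 12, 13, 14}, so |A + A| = 18.
Step 2: Doubling constant K = |A + A|/|A| = 18/6 = 18/6 ≈ 3.0000.
Step 3: Plünnecke-Ruzsa gives |3A| ≤ K³·|A| = (3.0000)³ · 6 ≈ 162.0000.
Step 4: Compute 3A = A + A + A directly by enumerating all triples (a,b,c) ∈ A³; |3A| = 30.
Step 5: Check 30 ≤ 162.0000? Yes ✓.

K = 18/6, Plünnecke-Ruzsa bound K³|A| ≈ 162.0000, |3A| = 30, inequality holds.


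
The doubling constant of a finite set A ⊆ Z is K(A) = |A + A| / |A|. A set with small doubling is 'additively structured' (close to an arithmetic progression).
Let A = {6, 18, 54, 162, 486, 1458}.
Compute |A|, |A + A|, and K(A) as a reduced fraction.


|A| = 6.
Compute A + A by enumerating all 36 pairs.
A + A = {12, 24, 36, 60, 72, 108, 168, 180, 216, 324, 492, 504, 540, 648, 972, 1464, 1476, 1512, 1620, 1944, 2916}, so |A + A| = 21.
K = |A + A| / |A| = 21/6 = 7/2 ≈ 3.5000.
Reference: AP of size 6 gives K = 11/6 ≈ 1.8333; a fully generic set of size 6 gives K ≈ 3.5000.

|A| = 6, |A + A| = 21, K = 21/6 = 7/2.


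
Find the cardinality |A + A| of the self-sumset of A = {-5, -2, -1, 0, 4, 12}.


A + A = {a + a' : a, a' ∈ A}; |A| = 6.
General bounds: 2|A| - 1 ≤ |A + A| ≤ |A|(|A|+1)/2, i.e. 11 ≤ |A + A| ≤ 21.
Lower bound 2|A|-1 is attained iff A is an arithmetic progression.
Enumerate sums a + a' for a ≤ a' (symmetric, so this suffices):
a = -5: -5+-5=-10, -5+-2=-7, -5+-1=-6, -5+0=-5, -5+4=-1, -5+12=7
a = -2: -2+-2=-4, -2+-1=-3, -2+0=-2, -2+4=2, -2+12=10
a = -1: -1+-1=-2, -1+0=-1, -1+4=3, -1+12=11
a = 0: 0+0=0, 0+4=4, 0+12=12
a = 4: 4+4=8, 4+12=16
a = 12: 12+12=24
Distinct sums: {-10, -7, -6, -5, -4, -3, -2, -1, 0, 2, 3, 4, 7, 8, 10, 11, 12, 16, 24}
|A + A| = 19

|A + A| = 19


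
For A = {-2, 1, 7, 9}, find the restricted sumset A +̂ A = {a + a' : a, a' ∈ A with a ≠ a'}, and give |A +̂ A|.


Restricted sumset: A +̂ A = {a + a' : a ∈ A, a' ∈ A, a ≠ a'}.
Equivalently, take A + A and drop any sum 2a that is achievable ONLY as a + a for a ∈ A (i.e. sums representable only with equal summands).
Enumerate pairs (a, a') with a < a' (symmetric, so each unordered pair gives one sum; this covers all a ≠ a'):
  -2 + 1 = -1
  -2 + 7 = 5
  -2 + 9 = 7
  1 + 7 = 8
  1 + 9 = 10
  7 + 9 = 16
Collected distinct sums: {-1, 5, 7, 8, 10, 16}
|A +̂ A| = 6
(Reference bound: |A +̂ A| ≥ 2|A| - 3 for |A| ≥ 2, with |A| = 4 giving ≥ 5.)

|A +̂ A| = 6


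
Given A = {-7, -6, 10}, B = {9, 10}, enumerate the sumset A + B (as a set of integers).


A + B = {a + b : a ∈ A, b ∈ B}.
Enumerate all |A|·|B| = 3·2 = 6 pairs (a, b) and collect distinct sums.
a = -7: -7+9=2, -7+10=3
a = -6: -6+9=3, -6+10=4
a = 10: 10+9=19, 10+10=20
Collecting distinct sums: A + B = {2, 3, 4, 19, 20}
|A + B| = 5

A + B = {2, 3, 4, 19, 20}


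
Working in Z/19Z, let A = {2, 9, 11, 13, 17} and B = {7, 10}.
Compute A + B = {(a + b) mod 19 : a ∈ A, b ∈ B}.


Work in Z/19Z: reduce every sum a + b modulo 19.
Enumerate all 10 pairs:
a = 2: 2+7=9, 2+10=12
a = 9: 9+7=16, 9+10=0
a = 11: 11+7=18, 11+10=2
a = 13: 13+7=1, 13+10=4
a = 17: 17+7=5, 17+10=8
Distinct residues collected: {0, 1, 2, 4, 5, 8, 9, 12, 16, 18}
|A + B| = 10 (out of 19 total residues).

A + B = {0, 1, 2, 4, 5, 8, 9, 12, 16, 18}


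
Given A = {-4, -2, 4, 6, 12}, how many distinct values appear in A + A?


A + A = {a + a' : a, a' ∈ A}; |A| = 5.
General bounds: 2|A| - 1 ≤ |A + A| ≤ |A|(|A|+1)/2, i.e. 9 ≤ |A + A| ≤ 15.
Lower bound 2|A|-1 is attained iff A is an arithmetic progression.
Enumerate sums a + a' for a ≤ a' (symmetric, so this suffices):
a = -4: -4+-4=-8, -4+-2=-6, -4+4=0, -4+6=2, -4+12=8
a = -2: -2+-2=-4, -2+4=2, -2+6=4, -2+12=10
a = 4: 4+4=8, 4+6=10, 4+12=16
a = 6: 6+6=12, 6+12=18
a = 12: 12+12=24
Distinct sums: {-8, -6, -4, 0, 2, 4, 8, 10, 12, 16, 18, 24}
|A + A| = 12

|A + A| = 12


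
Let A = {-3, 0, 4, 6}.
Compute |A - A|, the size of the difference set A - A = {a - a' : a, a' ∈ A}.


A - A = {a - a' : a, a' ∈ A}; |A| = 4.
Bounds: 2|A|-1 ≤ |A - A| ≤ |A|² - |A| + 1, i.e. 7 ≤ |A - A| ≤ 13.
Note: 0 ∈ A - A always (from a - a). The set is symmetric: if d ∈ A - A then -d ∈ A - A.
Enumerate nonzero differences d = a - a' with a > a' (then include -d):
Positive differences: {2, 3, 4, 6, 7, 9}
Full difference set: {0} ∪ (positive diffs) ∪ (negative diffs).
|A - A| = 1 + 2·6 = 13 (matches direct enumeration: 13).

|A - A| = 13


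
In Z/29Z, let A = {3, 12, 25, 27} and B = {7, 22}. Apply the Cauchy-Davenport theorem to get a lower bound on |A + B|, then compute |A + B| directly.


Cauchy-Davenport: |A + B| ≥ min(p, |A| + |B| - 1) for A, B nonempty in Z/pZ.
|A| = 4, |B| = 2, p = 29.
CD lower bound = min(29, 4 + 2 - 1) = min(29, 5) = 5.
Compute A + B mod 29 directly:
a = 3: 3+7=10, 3+22=25
a = 12: 12+7=19, 12+22=5
a = 25: 25+7=3, 25+22=18
a = 27: 27+7=5, 27+22=20
A + B = {3, 5, 10, 18, 19, 20, 25}, so |A + B| = 7.
Verify: 7 ≥ 5? Yes ✓.

CD lower bound = 5, actual |A + B| = 7.


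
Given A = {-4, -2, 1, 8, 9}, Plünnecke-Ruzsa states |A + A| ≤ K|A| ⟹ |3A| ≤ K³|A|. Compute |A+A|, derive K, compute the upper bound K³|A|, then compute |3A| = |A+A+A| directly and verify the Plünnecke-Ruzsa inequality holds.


|A| = 5.
Step 1: Compute A + A by enumerating all 25 pairs.
A + A = {-8, -6, -4, -3, -1, 2, 4, 5, 6, 7, 9, 10, 16, 17, 18}, so |A + A| = 15.
Step 2: Doubling constant K = |A + A|/|A| = 15/5 = 15/5 ≈ 3.0000.
Step 3: Plünnecke-Ruzsa gives |3A| ≤ K³·|A| = (3.0000)³ · 5 ≈ 135.0000.
Step 4: Compute 3A = A + A + A directly by enumerating all triples (a,b,c) ∈ A³; |3A| = 31.
Step 5: Check 31 ≤ 135.0000? Yes ✓.

K = 15/5, Plünnecke-Ruzsa bound K³|A| ≈ 135.0000, |3A| = 31, inequality holds.


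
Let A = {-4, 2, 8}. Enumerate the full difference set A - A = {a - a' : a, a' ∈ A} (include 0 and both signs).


A - A = {a - a' : a, a' ∈ A}.
Compute a - a' for each ordered pair (a, a'):
a = -4: -4--4=0, -4-2=-6, -4-8=-12
a = 2: 2--4=6, 2-2=0, 2-8=-6
a = 8: 8--4=12, 8-2=6, 8-8=0
Collecting distinct values (and noting 0 appears from a-a):
A - A = {-12, -6, 0, 6, 12}
|A - A| = 5

A - A = {-12, -6, 0, 6, 12}


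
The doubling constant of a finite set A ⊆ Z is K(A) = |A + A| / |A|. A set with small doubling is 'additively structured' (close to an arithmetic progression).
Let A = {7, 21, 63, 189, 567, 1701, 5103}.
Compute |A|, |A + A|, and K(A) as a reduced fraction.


|A| = 7.
Compute A + A by enumerating all 49 pairs.
A + A = {14, 28, 42, 70, 84, 126, 196, 210, 252, 378, 574, 588, 630, 756, 1134, 1708, 1722, 1764, 1890, 2268, 3402, 5110, 5124, 5166, 5292, 5670, 6804, 10206}, so |A + A| = 28.
K = |A + A| / |A| = 28/7 = 4/1 ≈ 4.0000.
Reference: AP of size 7 gives K = 13/7 ≈ 1.8571; a fully generic set of size 7 gives K ≈ 4.0000.

|A| = 7, |A + A| = 28, K = 28/7 = 4/1.


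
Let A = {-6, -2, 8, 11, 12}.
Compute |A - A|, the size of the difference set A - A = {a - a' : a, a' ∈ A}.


A - A = {a - a' : a, a' ∈ A}; |A| = 5.
Bounds: 2|A|-1 ≤ |A - A| ≤ |A|² - |A| + 1, i.e. 9 ≤ |A - A| ≤ 21.
Note: 0 ∈ A - A always (from a - a). The set is symmetric: if d ∈ A - A then -d ∈ A - A.
Enumerate nonzero differences d = a - a' with a > a' (then include -d):
Positive differences: {1, 3, 4, 10, 13, 14, 17, 18}
Full difference set: {0} ∪ (positive diffs) ∪ (negative diffs).
|A - A| = 1 + 2·8 = 17 (matches direct enumeration: 17).

|A - A| = 17


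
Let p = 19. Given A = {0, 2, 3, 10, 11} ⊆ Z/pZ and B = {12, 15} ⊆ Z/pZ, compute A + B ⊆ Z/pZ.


Work in Z/19Z: reduce every sum a + b modulo 19.
Enumerate all 10 pairs:
a = 0: 0+12=12, 0+15=15
a = 2: 2+12=14, 2+15=17
a = 3: 3+12=15, 3+15=18
a = 10: 10+12=3, 10+15=6
a = 11: 11+12=4, 11+15=7
Distinct residues collected: {3, 4, 6, 7, 12, 14, 15, 17, 18}
|A + B| = 9 (out of 19 total residues).

A + B = {3, 4, 6, 7, 12, 14, 15, 17, 18}
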